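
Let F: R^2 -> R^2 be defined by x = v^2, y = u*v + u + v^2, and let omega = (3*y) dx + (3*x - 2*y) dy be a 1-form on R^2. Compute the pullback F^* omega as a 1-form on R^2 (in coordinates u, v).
F^* omega = (-2*u*v^2 - 4*u*v - 2*u + v^3 + v^2) du + (-2*u^2*v - 2*u^2 + 3*u*v^2 + 2*u*v + 8*v^3) dv

Using F^*(f dg) = (f ∘ F) d(g ∘ F), substitute each coordinate x_i by F_i(u, v) in f_i, and replace dx_i by d F_i = (∂F_i/∂u) du + (∂F_i/∂v) dv.
  For the x component: f_1(F) = 3*u*v + 3*u + 3*v^2; d F_1 = (0) du + (2*v) dv
  For the y component: f_2(F) = -2*u*v - 2*u + v^2; d F_2 = (v + 1) du + (u + 2*v) dv
Combining and collecting du, dv coefficients:
  coeff of du: -2*u*v^2 - 4*u*v - 2*u + v^3 + v^2
  coeff of dv: -2*u^2*v - 2*u^2 + 3*u*v^2 + 2*u*v + 8*v^3
F^* omega = (-2*u*v^2 - 4*u*v - 2*u + v^3 + v^2) du + (-2*u^2*v - 2*u^2 + 3*u*v^2 + 2*u*v + 8*v^3) dv.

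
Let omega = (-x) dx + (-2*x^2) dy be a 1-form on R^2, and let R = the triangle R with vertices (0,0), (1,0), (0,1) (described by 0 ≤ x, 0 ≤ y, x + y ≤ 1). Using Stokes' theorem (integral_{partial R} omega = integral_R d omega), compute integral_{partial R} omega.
integral_(partial R) omega = -2/3

Stokes: integral_partial_R omega = integral_R d omega with d omega = (∂Q/∂x - ∂P/∂y) dx ∧ dy.
  ∂Q/∂x = -4*x
  ∂P/∂y = 0
  integrand = ∂Q/∂x - ∂P/∂y = -4*x.
Integrating over R: integral_0^1 integral_0^{1-x} (-4*x) dy dx = -2/3.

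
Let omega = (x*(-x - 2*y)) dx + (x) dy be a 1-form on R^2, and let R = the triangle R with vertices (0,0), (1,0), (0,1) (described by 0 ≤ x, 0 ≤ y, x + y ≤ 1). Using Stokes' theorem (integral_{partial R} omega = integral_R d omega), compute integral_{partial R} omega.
integral_(partial R) omega = 5/6

Stokes: integral_partial_R omega = integral_R d omega with d omega = (∂Q/∂x - ∂P/∂y) dx ∧ dy.
  ∂Q/∂x = 1
  ∂P/∂y = -2*x
  integrand = ∂Q/∂x - ∂P/∂y = 2*x + 1.
Integrating over R: integral_0^1 integral_0^{1-x} (2*x + 1) dy dx = 5/6.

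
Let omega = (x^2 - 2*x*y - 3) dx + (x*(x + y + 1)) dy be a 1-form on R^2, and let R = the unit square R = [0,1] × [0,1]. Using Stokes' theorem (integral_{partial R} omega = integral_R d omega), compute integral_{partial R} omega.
integral_(partial R) omega = 7/2

Stokes: integral_partial_R omega = integral_R d omega with d omega = (∂Q/∂x - ∂P/∂y) dx ∧ dy.
  ∂Q/∂x = 2*x + y + 1
  ∂P/∂y = -2*x
  integrand = ∂Q/∂x - ∂P/∂y = 4*x + y + 1.
Integrating over R: integral_0^1 integral_0^1 (4*x + y + 1) dx dy = 7/2.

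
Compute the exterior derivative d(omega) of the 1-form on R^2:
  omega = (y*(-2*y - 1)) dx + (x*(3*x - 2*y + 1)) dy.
d(omega) = (6*x + 2*y + 2) dx ∧ dy

For a 1-form omega = sum_i f_i dx_i, the exterior derivative is
  d(omega) = sum_{i < j} (∂f_j/∂x_i - ∂f_i/∂x_j) dx_i ∧ dx_j.
  coefficient of dx ∧ dy: ∂f_2/∂x - ∂f_1/∂y = ∂(x*(3*x - 2*y + 1))/∂x - ∂(y*(-2*y - 1))/∂y = 6*x + 2*y + 2
Assembling: d(omega) = (6*x + 2*y + 2) dx ∧ dy.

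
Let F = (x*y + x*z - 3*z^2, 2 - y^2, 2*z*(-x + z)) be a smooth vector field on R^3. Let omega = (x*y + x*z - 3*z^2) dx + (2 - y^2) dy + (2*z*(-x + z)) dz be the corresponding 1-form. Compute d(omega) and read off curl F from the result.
d(omega) = (0) dy ∧ dz + (x - 4*z) dz ∧ dx + (-x) dx ∧ dy; curl F = (0, x - 4*z, -x)

d omega = sum_{i<j} (∂f_j/∂x_i - ∂f_i/∂x_j) dx_i ∧ dx_j. Under the identification (dy ∧ dz, dz ∧ dx, dx ∧ dy) ↔ (e_x, e_y, e_z), the coefficients are exactly the components of curl F. Compute:
  ∂R/∂y - ∂Q/∂z = (0) - (0) = 0
  ∂P/∂z - ∂R/∂x = (x - 6*z) - (-2*z) = x - 4*z
  ∂Q/∂x - ∂P/∂y = (0) - (x) = -x.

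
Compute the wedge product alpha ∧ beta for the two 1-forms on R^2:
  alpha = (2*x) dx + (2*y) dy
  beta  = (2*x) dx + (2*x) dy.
alpha ∧ beta = (4*x*(x - y)) dx ∧ dy

Distribute the wedge, using dx_i ∧ dx_j = -dx_j ∧ dx_i and dx_i ∧ dx_i = 0. For each pair (i, j) with i < j, the coefficient of dx_i ∧ dx_j in alpha ∧ beta is (alpha_i * beta_j - alpha_j * beta_i). Collecting: alpha ∧ beta = (4*x*(x - y)) dx ∧ dy.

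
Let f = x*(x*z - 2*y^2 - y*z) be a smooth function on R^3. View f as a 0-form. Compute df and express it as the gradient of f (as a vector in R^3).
df = (2*x*z - 2*y^2 - y*z) dx + (x*(-4*y - z)) dy + (x*(x - y)) dz; grad f = (2*x*z - 2*y^2 - y*z, x*(-4*y - z), x*(x - y))

For a 0-form f, d f = (∂f/∂x) dx + (∂f/∂y) dy + (∂f/∂z) dz. The components of the vector representation are exactly the entries of grad f in Cartesian coordinates:
  ∂f/∂x = 2*x*z - 2*y^2 - y*z
  ∂f/∂y = x*(-4*y - z)
  ∂f/∂z = x*(x - y).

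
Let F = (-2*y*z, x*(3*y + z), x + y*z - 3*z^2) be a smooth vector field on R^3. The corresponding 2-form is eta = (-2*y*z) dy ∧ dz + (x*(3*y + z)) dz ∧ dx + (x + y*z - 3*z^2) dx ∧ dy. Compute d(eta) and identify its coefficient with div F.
d(eta) = (3*x + y - 6*z) dx ∧ dy ∧ dz; div F = 3*x + y - 6*z

For a 2-form in R^3 of the form above, applying d gives a 3-form with coefficient ∂P/∂x + ∂Q/∂y + ∂R/∂z:
  ∂P/∂x = 0
  ∂Q/∂y = 3*x
  ∂R/∂z = y - 6*z
Sum = 3*x + y - 6*z, which is exactly div F.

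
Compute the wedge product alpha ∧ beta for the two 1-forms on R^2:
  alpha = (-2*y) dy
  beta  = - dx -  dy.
alpha ∧ beta = (-2*y) dx ∧ dy

Distribute the wedge, using dx_i ∧ dx_j = -dx_j ∧ dx_i and dx_i ∧ dx_i = 0. For each pair (i, j) with i < j, the coefficient of dx_i ∧ dx_j in alpha ∧ beta is (alpha_i * beta_j - alpha_j * beta_i). Collecting: alpha ∧ beta = (-2*y) dx ∧ dy.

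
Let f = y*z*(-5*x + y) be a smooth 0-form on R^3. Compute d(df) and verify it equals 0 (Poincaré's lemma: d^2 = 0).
d(df) = 0

Step 1: df = sum_i (∂f/∂x_i) dx_i = (-5*y*z) dx + (z*(-5*x + 2*y)) dy + (y*(-5*x + y)) dz.
Step 2: Apply d again. Using the 1-form formula, the coefficient of dx ∧ dy in d(df) is ∂^2 f/∂x ∂y - ∂^2 f/∂y ∂x = (-5*z) - (-5*z) = 0 (equality of mixed partials for smooth f).
Similarly for dx ∧ dz and dy ∧ dz — all coefficients vanish. So d(df) = 0.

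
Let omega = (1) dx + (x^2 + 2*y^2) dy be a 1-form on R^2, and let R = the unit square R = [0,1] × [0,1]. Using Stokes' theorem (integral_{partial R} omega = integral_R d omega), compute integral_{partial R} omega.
integral_(partial R) omega = 1

Stokes: integral_partial_R omega = integral_R d omega with d omega = (∂Q/∂x - ∂P/∂y) dx ∧ dy.
  ∂Q/∂x = 2*x
  ∂P/∂y = 0
  integrand = ∂Q/∂x - ∂P/∂y = 2*x.
Integrating over R: integral_0^1 integral_0^1 (2*x) dx dy = 1.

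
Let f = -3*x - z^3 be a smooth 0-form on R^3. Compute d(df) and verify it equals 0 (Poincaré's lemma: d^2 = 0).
d(df) = 0

Step 1: df = sum_i (∂f/∂x_i) dx_i = (-3) dx + (0) dy + (-3*z^2) dz.
Step 2: Apply d again. Using the 1-form formula, the coefficient of dx ∧ dy in d(df) is ∂^2 f/∂x ∂y - ∂^2 f/∂y ∂x = (0) - (0) = 0 (equality of mixed partials for smooth f).
Similarly for dx ∧ dz and dy ∧ dz — all coefficients vanish. So d(df) = 0.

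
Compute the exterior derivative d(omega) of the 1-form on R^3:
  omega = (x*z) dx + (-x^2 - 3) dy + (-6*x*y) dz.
d(omega) = (-2*x) dx ∧ dy + (-x - 6*y) dx ∧ dz + (-6*x) dy ∧ dz

For a 1-form omega = sum_i f_i dx_i, the exterior derivative is
  d(omega) = sum_{i < j} (∂f_j/∂x_i - ∂f_i/∂x_j) dx_i ∧ dx_j.
  coefficient of dx ∧ dy: ∂f_2/∂x - ∂f_1/∂y = ∂(-x^2 - 3)/∂x - ∂(x*z)/∂y = -2*x
  coefficient of dx ∧ dz: ∂f_3/∂x - ∂f_1/∂z = ∂(-6*x*y)/∂x - ∂(x*z)/∂z = -x - 6*y
  coefficient of dy ∧ dz: ∂f_3/∂y - ∂f_2/∂z = ∂(-6*x*y)/∂y - ∂(-x^2 - 3)/∂z = -6*x
Assembling: d(omega) = (-2*x) dx ∧ dy + (-x - 6*y) dx ∧ dz + (-6*x) dy ∧ dz.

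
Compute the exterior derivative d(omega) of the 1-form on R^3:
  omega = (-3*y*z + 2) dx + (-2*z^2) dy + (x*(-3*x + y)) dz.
d(omega) = (3*z) dx ∧ dy + (-6*x + 4*y) dx ∧ dz + (x + 4*z) dy ∧ dz

For a 1-form omega = sum_i f_i dx_i, the exterior derivative is
  d(omega) = sum_{i < j} (∂f_j/∂x_i - ∂f_i/∂x_j) dx_i ∧ dx_j.
  coefficient of dx ∧ dy: ∂f_2/∂x - ∂f_1/∂y = ∂(-2*z^2)/∂x - ∂(-3*y*z + 2)/∂y = 3*z
  coefficient of dx ∧ dz: ∂f_3/∂x - ∂f_1/∂z = ∂(x*(-3*x + y))/∂x - ∂(-3*y*z + 2)/∂z = -6*x + 4*y
  coefficient of dy ∧ dz: ∂f_3/∂y - ∂f_2/∂z = ∂(x*(-3*x + y))/∂y - ∂(-2*z^2)/∂z = x + 4*z
Assembling: d(omega) = (3*z) dx ∧ dy + (-6*x + 4*y) dx ∧ dz + (x + 4*z) dy ∧ dz.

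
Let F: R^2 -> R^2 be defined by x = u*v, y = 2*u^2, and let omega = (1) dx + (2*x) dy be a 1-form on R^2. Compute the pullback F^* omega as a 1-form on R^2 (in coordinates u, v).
F^* omega = (v*(8*u^2 + 1)) du + (u) dv

Using F^*(f dg) = (f ∘ F) d(g ∘ F), substitute each coordinate x_i by F_i(u, v) in f_i, and replace dx_i by d F_i = (∂F_i/∂u) du + (∂F_i/∂v) dv.
  For the x component: f_1(F) = 1; d F_1 = (v) du + (u) dv
  For the y component: f_2(F) = 2*u*v; d F_2 = (4*u) du + (0) dv
Combining and collecting du, dv coefficients:
  coeff of du: v*(8*u^2 + 1)
  coeff of dv: u
F^* omega = (v*(8*u^2 + 1)) du + (u) dv.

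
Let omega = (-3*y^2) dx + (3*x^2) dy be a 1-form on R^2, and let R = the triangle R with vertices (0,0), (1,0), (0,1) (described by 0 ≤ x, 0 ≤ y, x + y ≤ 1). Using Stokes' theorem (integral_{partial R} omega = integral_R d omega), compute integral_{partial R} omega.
integral_(partial R) omega = 2

Stokes: integral_partial_R omega = integral_R d omega with d omega = (∂Q/∂x - ∂P/∂y) dx ∧ dy.
  ∂Q/∂x = 6*x
  ∂P/∂y = -6*y
  integrand = ∂Q/∂x - ∂P/∂y = 6*x + 6*y.
Integrating over R: integral_0^1 integral_0^{1-x} (6*x + 6*y) dy dx = 2.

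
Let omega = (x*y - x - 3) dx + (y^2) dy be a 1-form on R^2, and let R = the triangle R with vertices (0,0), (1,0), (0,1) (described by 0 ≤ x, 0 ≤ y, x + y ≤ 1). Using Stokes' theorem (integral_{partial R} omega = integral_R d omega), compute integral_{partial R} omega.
integral_(partial R) omega = -1/6

Stokes: integral_partial_R omega = integral_R d omega with d omega = (∂Q/∂x - ∂P/∂y) dx ∧ dy.
  ∂Q/∂x = 0
  ∂P/∂y = x
  integrand = ∂Q/∂x - ∂P/∂y = -x.
Integrating over R: integral_0^1 integral_0^{1-x} (-x) dy dx = -1/6.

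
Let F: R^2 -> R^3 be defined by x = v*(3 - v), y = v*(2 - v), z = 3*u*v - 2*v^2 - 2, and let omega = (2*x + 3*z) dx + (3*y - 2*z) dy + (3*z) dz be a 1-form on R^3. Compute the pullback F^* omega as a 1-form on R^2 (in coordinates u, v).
F^* omega = (9*v*(3*u*v - 2*v^2 - 2)) du + (27*u^2*v - 60*u*v^2 + 15*u*v - 18*u + 38*v^3 - 46*v^2 + 58*v - 10) dv

Using F^*(f dg) = (f ∘ F) d(g ∘ F), substitute each coordinate x_i by F_i(u, v) in f_i, and replace dx_i by d F_i = (∂F_i/∂u) du + (∂F_i/∂v) dv.
  For the x component: f_1(F) = 9*u*v - 8*v^2 + 6*v - 6; d F_1 = (0) du + (3 - 2*v) dv
  For the y component: f_2(F) = -6*u*v + v^2 + 6*v + 4; d F_2 = (0) du + (2 - 2*v) dv
  For the z component: f_3(F) = 9*u*v - 6*v^2 - 6; d F_3 = (3*v) du + (3*u - 4*v) dv
Combining and collecting du, dv coefficients:
  coeff of du: 9*v*(3*u*v - 2*v^2 - 2)
  coeff of dv: 27*u^2*v - 60*u*v^2 + 15*u*v - 18*u + 38*v^3 - 46*v^2 + 58*v - 10
F^* omega = (9*v*(3*u*v - 2*v^2 - 2)) du + (27*u^2*v - 60*u*v^2 + 15*u*v - 18*u + 38*v^3 - 46*v^2 + 58*v - 10) dv.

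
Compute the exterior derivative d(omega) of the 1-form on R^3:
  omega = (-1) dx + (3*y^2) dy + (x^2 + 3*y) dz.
d(omega) = (2*x) dx ∧ dz + (3) dy ∧ dz

For a 1-form omega = sum_i f_i dx_i, the exterior derivative is
  d(omega) = sum_{i < j} (∂f_j/∂x_i - ∂f_i/∂x_j) dx_i ∧ dx_j.
  coefficient of dx ∧ dz: ∂f_3/∂x - ∂f_1/∂z = ∂(x^2 + 3*y)/∂x - ∂(-1)/∂z = 2*x
  coefficient of dy ∧ dz: ∂f_3/∂y - ∂f_2/∂z = ∂(x^2 + 3*y)/∂y - ∂(3*y^2)/∂z = 3
Assembling: d(omega) = (2*x) dx ∧ dz + (3) dy ∧ dz.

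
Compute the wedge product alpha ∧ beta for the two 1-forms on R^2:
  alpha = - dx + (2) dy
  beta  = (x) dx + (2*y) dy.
alpha ∧ beta = (-2*x - 2*y) dx ∧ dy

Distribute the wedge, using dx_i ∧ dx_j = -dx_j ∧ dx_i and dx_i ∧ dx_i = 0. For each pair (i, j) with i < j, the coefficient of dx_i ∧ dx_j in alpha ∧ beta is (alpha_i * beta_j - alpha_j * beta_i). Collecting: alpha ∧ beta = (-2*x - 2*y) dx ∧ dy.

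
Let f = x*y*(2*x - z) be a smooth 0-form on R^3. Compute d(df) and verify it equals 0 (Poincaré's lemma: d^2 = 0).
d(df) = 0

Step 1: df = sum_i (∂f/∂x_i) dx_i = (y*(4*x - z)) dx + (x*(2*x - z)) dy + (-x*y) dz.
Step 2: Apply d again. Using the 1-form formula, the coefficient of dx ∧ dy in d(df) is ∂^2 f/∂x ∂y - ∂^2 f/∂y ∂x = (4*x - z) - (4*x - z) = 0 (equality of mixed partials for smooth f).
Similarly for dx ∧ dz and dy ∧ dz — all coefficients vanish. So d(df) = 0.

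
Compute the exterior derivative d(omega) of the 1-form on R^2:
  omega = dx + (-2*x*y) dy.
d(omega) = (-2*y) dx ∧ dy

For a 1-form omega = sum_i f_i dx_i, the exterior derivative is
  d(omega) = sum_{i < j} (∂f_j/∂x_i - ∂f_i/∂x_j) dx_i ∧ dx_j.
  coefficient of dx ∧ dy: ∂f_2/∂x - ∂f_1/∂y = ∂(-2*x*y)/∂x - ∂(1)/∂y = -2*y
Assembling: d(omega) = (-2*y) dx ∧ dy.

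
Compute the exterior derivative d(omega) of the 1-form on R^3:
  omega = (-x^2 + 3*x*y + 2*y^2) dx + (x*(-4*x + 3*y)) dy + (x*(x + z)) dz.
d(omega) = (-11*x - y) dx ∧ dy + (2*x + z) dx ∧ dz

For a 1-form omega = sum_i f_i dx_i, the exterior derivative is
  d(omega) = sum_{i < j} (∂f_j/∂x_i - ∂f_i/∂x_j) dx_i ∧ dx_j.
  coefficient of dx ∧ dy: ∂f_2/∂x - ∂f_1/∂y = ∂(x*(-4*x + 3*y))/∂x - ∂(-x^2 + 3*x*y + 2*y^2)/∂y = -11*x - y
  coefficient of dx ∧ dz: ∂f_3/∂x - ∂f_1/∂z = ∂(x*(x + z))/∂x - ∂(-x^2 + 3*x*y + 2*y^2)/∂z = 2*x + z
Assembling: d(omega) = (-11*x - y) dx ∧ dy + (2*x + z) dx ∧ dz.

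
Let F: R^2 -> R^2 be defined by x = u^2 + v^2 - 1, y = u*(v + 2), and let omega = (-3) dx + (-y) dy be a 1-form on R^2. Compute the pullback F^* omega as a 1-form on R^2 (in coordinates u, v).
F^* omega = (u*(-v^2 - 4*v - 10)) du + (-u^2*v - 2*u^2 - 6*v) dv

Using F^*(f dg) = (f ∘ F) d(g ∘ F), substitute each coordinate x_i by F_i(u, v) in f_i, and replace dx_i by d F_i = (∂F_i/∂u) du + (∂F_i/∂v) dv.
  For the x component: f_1(F) = -3; d F_1 = (2*u) du + (2*v) dv
  For the y component: f_2(F) = u*(-v - 2); d F_2 = (v + 2) du + (u) dv
Combining and collecting du, dv coefficients:
  coeff of du: u*(-v^2 - 4*v - 10)
  coeff of dv: -u^2*v - 2*u^2 - 6*v
F^* omega = (u*(-v^2 - 4*v - 10)) du + (-u^2*v - 2*u^2 - 6*v) dv.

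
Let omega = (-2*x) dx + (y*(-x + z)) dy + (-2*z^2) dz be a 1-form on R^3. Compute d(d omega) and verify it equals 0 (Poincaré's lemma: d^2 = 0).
d(d omega) = 0

Step 1: d omega = sum_{i<j} (∂f_j/∂x_i - ∂f_i/∂x_j) dx_i ∧ dx_j:
  coeff of dx ∧ dy: -y
  coeff of dx ∧ dz: 0
  coeff of dy ∧ dz: -y
Step 2: Apply d again to each 2-form coefficient. The only possible 3-form in R^3 is dx ∧ dy ∧ dz, with coefficient
  ∂(coeff of dy∧dz)/∂x - ∂(coeff of dx∧dz)/∂y + ∂(coeff of dx∧dy)/∂z
  = ∂/∂x (-y) - ∂/∂y (0) + ∂/∂z (-y).
Each of these terms simplifies to sums of mixed partials that cancel in pairs. The result is 0 (by equality of mixed partials for smooth functions — Schwarz / Clairaut).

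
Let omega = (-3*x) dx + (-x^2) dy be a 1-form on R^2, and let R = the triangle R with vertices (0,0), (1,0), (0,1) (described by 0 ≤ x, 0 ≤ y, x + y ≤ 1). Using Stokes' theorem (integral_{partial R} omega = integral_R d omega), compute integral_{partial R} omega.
integral_(partial R) omega = -1/3

Stokes: integral_partial_R omega = integral_R d omega with d omega = (∂Q/∂x - ∂P/∂y) dx ∧ dy.
  ∂Q/∂x = -2*x
  ∂P/∂y = 0
  integrand = ∂Q/∂x - ∂P/∂y = -2*x.
Integrating over R: integral_0^1 integral_0^{1-x} (-2*x) dy dx = -1/3.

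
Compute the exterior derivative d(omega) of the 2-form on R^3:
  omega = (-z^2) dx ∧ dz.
d(omega) = 0

For a 2-form omega = sum_{i<j} g_{ij} dx_i ∧ dx_j, the exterior derivative is
  d(omega) = sum_{i<j} d(g_{ij}) ∧ dx_i ∧ dx_j = sum_{i<j, k} (∂g_{ij}/∂x_k) dx_k ∧ dx_i ∧ dx_j.
Expand each term, using dx_k ∧ dx_i ∧ dx_j = sgn(permutation) dx_{(a)} ∧ dx_{(b)} ∧ dx_{(c)} with (a < b < c) sorted:

Collecting like 3-forms: d(omega) = 0.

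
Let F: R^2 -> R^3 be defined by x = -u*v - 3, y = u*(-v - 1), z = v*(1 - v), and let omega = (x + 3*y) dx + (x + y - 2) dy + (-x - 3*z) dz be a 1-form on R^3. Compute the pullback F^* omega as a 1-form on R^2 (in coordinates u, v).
F^* omega = (6*u*v^2 + 6*u*v + u + 8*v + 5) du + (6*u^2*v + 4*u^2 - 2*u*v^2 + u*v + 8*u - 6*v^3 + 9*v^2 - 9*v + 3) dv

Using F^*(f dg) = (f ∘ F) d(g ∘ F), substitute each coordinate x_i by F_i(u, v) in f_i, and replace dx_i by d F_i = (∂F_i/∂u) du + (∂F_i/∂v) dv.
  For the x component: f_1(F) = -4*u*v - 3*u - 3; d F_1 = (-v) du + (-u) dv
  For the y component: f_2(F) = -2*u*v - u - 5; d F_2 = (-v - 1) du + (-u) dv
  For the z component: f_3(F) = u*v + 3*v^2 - 3*v + 3; d F_3 = (0) du + (1 - 2*v) dv
Combining and collecting du, dv coefficients:
  coeff of du: 6*u*v^2 + 6*u*v + u + 8*v + 5
  coeff of dv: 6*u^2*v + 4*u^2 - 2*u*v^2 + u*v + 8*u - 6*v^3 + 9*v^2 - 9*v + 3
F^* omega = (6*u*v^2 + 6*u*v + u + 8*v + 5) du + (6*u^2*v + 4*u^2 - 2*u*v^2 + u*v + 8*u - 6*v^3 + 9*v^2 - 9*v + 3) dv.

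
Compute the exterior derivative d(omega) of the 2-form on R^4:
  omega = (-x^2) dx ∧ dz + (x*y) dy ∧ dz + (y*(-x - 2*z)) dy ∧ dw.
d(omega) = (y) dx ∧ dy ∧ dz + (-y) dx ∧ dy ∧ dw + (2*y) dy ∧ dz ∧ dw

For a 2-form omega = sum_{i<j} g_{ij} dx_i ∧ dx_j, the exterior derivative is
  d(omega) = sum_{i<j} d(g_{ij}) ∧ dx_i ∧ dx_j = sum_{i<j, k} (∂g_{ij}/∂x_k) dx_k ∧ dx_i ∧ dx_j.
Expand each term, using dx_k ∧ dx_i ∧ dx_j = sgn(permutation) dx_{(a)} ∧ dx_{(b)} ∧ dx_{(c)} with (a < b < c) sorted:
  d(x*y) includes (∂/∂x)(x*y) dx = (y) dx, which multiplied by dy ∧ dz gives (y) dx ∧ dy ∧ dz
  d(y*(-x - 2*z)) includes (∂/∂x)(y*(-x - 2*z)) dx = (-y) dx, which multiplied by dy ∧ dw gives (-y) dx ∧ dy ∧ dw
  d(y*(-x - 2*z)) includes (∂/∂z)(y*(-x - 2*z)) dz = (-2*y) dz, which multiplied by dy ∧ dw gives (2*y) dy ∧ dz ∧ dw
Collecting like 3-forms: d(omega) = (y) dx ∧ dy ∧ dz + (-y) dx ∧ dy ∧ dw + (2*y) dy ∧ dz ∧ dw.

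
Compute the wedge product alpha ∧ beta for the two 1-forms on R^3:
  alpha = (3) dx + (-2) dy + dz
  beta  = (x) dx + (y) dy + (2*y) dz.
alpha ∧ beta = (2*x + 3*y) dx ∧ dy + (-x + 6*y) dx ∧ dz + (-5*y) dy ∧ dz

Distribute the wedge, using dx_i ∧ dx_j = -dx_j ∧ dx_i and dx_i ∧ dx_i = 0. For each pair (i, j) with i < j, the coefficient of dx_i ∧ dx_j in alpha ∧ beta is (alpha_i * beta_j - alpha_j * beta_i). Collecting: alpha ∧ beta = (2*x + 3*y) dx ∧ dy + (-x + 6*y) dx ∧ dz + (-5*y) dy ∧ dz.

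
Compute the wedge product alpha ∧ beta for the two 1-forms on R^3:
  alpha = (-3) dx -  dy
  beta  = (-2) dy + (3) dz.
alpha ∧ beta = (6) dx ∧ dy + (-9) dx ∧ dz + (-3) dy ∧ dz

Distribute the wedge, using dx_i ∧ dx_j = -dx_j ∧ dx_i and dx_i ∧ dx_i = 0. For each pair (i, j) with i < j, the coefficient of dx_i ∧ dx_j in alpha ∧ beta is (alpha_i * beta_j - alpha_j * beta_i). Collecting: alpha ∧ beta = (6) dx ∧ dy + (-9) dx ∧ dz + (-3) dy ∧ dz.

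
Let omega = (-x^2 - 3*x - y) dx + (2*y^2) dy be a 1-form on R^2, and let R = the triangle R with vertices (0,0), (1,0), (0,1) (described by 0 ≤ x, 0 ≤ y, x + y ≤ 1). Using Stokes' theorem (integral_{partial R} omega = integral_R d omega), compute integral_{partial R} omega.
integral_(partial R) omega = 1/2

Stokes: integral_partial_R omega = integral_R d omega with d omega = (∂Q/∂x - ∂P/∂y) dx ∧ dy.
  ∂Q/∂x = 0
  ∂P/∂y = -1
  integrand = ∂Q/∂x - ∂P/∂y = 1.
Integrating over R: integral_0^1 integral_0^{1-x} (1) dy dx = 1/2.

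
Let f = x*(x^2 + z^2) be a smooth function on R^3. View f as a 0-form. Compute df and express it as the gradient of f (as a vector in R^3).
df = (3*x^2 + z^2) dx + (0) dy + (2*x*z) dz; grad f = (3*x^2 + z^2, 0, 2*x*z)

For a 0-form f, d f = (∂f/∂x) dx + (∂f/∂y) dy + (∂f/∂z) dz. The components of the vector representation are exactly the entries of grad f in Cartesian coordinates:
  ∂f/∂x = 3*x^2 + z^2
  ∂f/∂y = 0
  ∂f/∂z = 2*x*z.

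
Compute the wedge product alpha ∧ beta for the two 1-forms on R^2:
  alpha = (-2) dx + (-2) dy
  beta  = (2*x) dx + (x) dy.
alpha ∧ beta = (2*x) dx ∧ dy

Distribute the wedge, using dx_i ∧ dx_j = -dx_j ∧ dx_i and dx_i ∧ dx_i = 0. For each pair (i, j) with i < j, the coefficient of dx_i ∧ dx_j in alpha ∧ beta is (alpha_i * beta_j - alpha_j * beta_i). Collecting: alpha ∧ beta = (2*x) dx ∧ dy.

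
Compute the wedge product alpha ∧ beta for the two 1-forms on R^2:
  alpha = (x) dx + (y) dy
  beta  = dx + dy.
alpha ∧ beta = (x - y) dx ∧ dy

Distribute the wedge, using dx_i ∧ dx_j = -dx_j ∧ dx_i and dx_i ∧ dx_i = 0. For each pair (i, j) with i < j, the coefficient of dx_i ∧ dx_j in alpha ∧ beta is (alpha_i * beta_j - alpha_j * beta_i). Collecting: alpha ∧ beta = (x - y) dx ∧ dy.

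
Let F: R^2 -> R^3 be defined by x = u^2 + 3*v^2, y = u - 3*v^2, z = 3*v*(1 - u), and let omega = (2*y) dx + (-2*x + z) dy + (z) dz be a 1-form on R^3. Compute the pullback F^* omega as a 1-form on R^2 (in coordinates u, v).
F^* omega = (2*u^2 - 3*u*v^2 - 3*u*v - 15*v^2 + 3*v) du + (3*v*(7*u^2 + 6*u*v - 2*u - 6*v + 3)) dv

Using F^*(f dg) = (f ∘ F) d(g ∘ F), substitute each coordinate x_i by F_i(u, v) in f_i, and replace dx_i by d F_i = (∂F_i/∂u) du + (∂F_i/∂v) dv.
  For the x component: f_1(F) = 2*u - 6*v^2; d F_1 = (2*u) du + (6*v) dv
  For the y component: f_2(F) = -2*u^2 - 3*u*v - 6*v^2 + 3*v; d F_2 = (1) du + (-6*v) dv
  For the z component: f_3(F) = 3*v*(1 - u); d F_3 = (-3*v) du + (3 - 3*u) dv
Combining and collecting du, dv coefficients:
  coeff of du: 2*u^2 - 3*u*v^2 - 3*u*v - 15*v^2 + 3*v
  coeff of dv: 3*v*(7*u^2 + 6*u*v - 2*u - 6*v + 3)
F^* omega = (2*u^2 - 3*u*v^2 - 3*u*v - 15*v^2 + 3*v) du + (3*v*(7*u^2 + 6*u*v - 2*u - 6*v + 3)) dv.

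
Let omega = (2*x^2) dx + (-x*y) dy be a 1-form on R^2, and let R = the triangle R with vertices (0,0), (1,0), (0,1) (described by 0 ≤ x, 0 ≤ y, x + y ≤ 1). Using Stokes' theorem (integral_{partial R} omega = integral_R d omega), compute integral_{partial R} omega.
integral_(partial R) omega = -1/6

Stokes: integral_partial_R omega = integral_R d omega with d omega = (∂Q/∂x - ∂P/∂y) dx ∧ dy.
  ∂Q/∂x = -y
  ∂P/∂y = 0
  integrand = ∂Q/∂x - ∂P/∂y = -y.
Integrating over R: integral_0^1 integral_0^{1-x} (-y) dy dx = -1/6.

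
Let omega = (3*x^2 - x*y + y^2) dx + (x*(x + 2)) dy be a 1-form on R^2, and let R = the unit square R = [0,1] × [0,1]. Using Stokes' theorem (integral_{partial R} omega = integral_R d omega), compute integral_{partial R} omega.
integral_(partial R) omega = 5/2

Stokes: integral_partial_R omega = integral_R d omega with d omega = (∂Q/∂x - ∂P/∂y) dx ∧ dy.
  ∂Q/∂x = 2*x + 2
  ∂P/∂y = -x + 2*y
  integrand = ∂Q/∂x - ∂P/∂y = 3*x - 2*y + 2.
Integrating over R: integral_0^1 integral_0^1 (3*x - 2*y + 2) dx dy = 5/2.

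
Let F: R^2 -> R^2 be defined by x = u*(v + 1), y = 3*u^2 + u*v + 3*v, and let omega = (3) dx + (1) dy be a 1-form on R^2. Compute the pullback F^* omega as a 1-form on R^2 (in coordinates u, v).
F^* omega = (6*u + 4*v + 3) du + (4*u + 3) dv

Using F^*(f dg) = (f ∘ F) d(g ∘ F), substitute each coordinate x_i by F_i(u, v) in f_i, and replace dx_i by d F_i = (∂F_i/∂u) du + (∂F_i/∂v) dv.
  For the x component: f_1(F) = 3; d F_1 = (v + 1) du + (u) dv
  For the y component: f_2(F) = 1; d F_2 = (6*u + v) du + (u + 3) dv
Combining and collecting du, dv coefficients:
  coeff of du: 6*u + 4*v + 3
  coeff of dv: 4*u + 3
F^* omega = (6*u + 4*v + 3) du + (4*u + 3) dv.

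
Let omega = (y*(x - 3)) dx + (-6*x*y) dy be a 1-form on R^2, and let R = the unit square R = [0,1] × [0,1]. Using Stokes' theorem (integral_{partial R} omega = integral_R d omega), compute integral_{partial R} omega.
integral_(partial R) omega = -1/2

Stokes: integral_partial_R omega = integral_R d omega with d omega = (∂Q/∂x - ∂P/∂y) dx ∧ dy.
  ∂Q/∂x = -6*y
  ∂P/∂y = x - 3
  integrand = ∂Q/∂x - ∂P/∂y = -x - 6*y + 3.
Integrating over R: integral_0^1 integral_0^1 (-x - 6*y + 3) dx dy = -1/2.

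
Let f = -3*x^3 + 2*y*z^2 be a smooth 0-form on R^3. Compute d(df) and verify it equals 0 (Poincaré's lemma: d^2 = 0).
d(df) = 0

Step 1: df = sum_i (∂f/∂x_i) dx_i = (-9*x^2) dx + (2*z^2) dy + (4*y*z) dz.
Step 2: Apply d again. Using the 1-form formula, the coefficient of dx ∧ dy in d(df) is ∂^2 f/∂x ∂y - ∂^2 f/∂y ∂x = (0) - (0) = 0 (equality of mixed partials for smooth f).
Similarly for dx ∧ dz and dy ∧ dz — all coefficients vanish. So d(df) = 0.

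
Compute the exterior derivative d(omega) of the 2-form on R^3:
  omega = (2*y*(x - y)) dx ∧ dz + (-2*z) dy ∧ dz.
d(omega) = (-2*x + 4*y) dx ∧ dy ∧ dz

For a 2-form omega = sum_{i<j} g_{ij} dx_i ∧ dx_j, the exterior derivative is
  d(omega) = sum_{i<j} d(g_{ij}) ∧ dx_i ∧ dx_j = sum_{i<j, k} (∂g_{ij}/∂x_k) dx_k ∧ dx_i ∧ dx_j.
Expand each term, using dx_k ∧ dx_i ∧ dx_j = sgn(permutation) dx_{(a)} ∧ dx_{(b)} ∧ dx_{(c)} with (a < b < c) sorted:
  d(2*y*(x - y)) includes (∂/∂y)(2*y*(x - y)) dy = (2*x - 4*y) dy, which multiplied by dx ∧ dz gives (-2*x + 4*y) dx ∧ dy ∧ dz
Collecting like 3-forms: d(omega) = (-2*x + 4*y) dx ∧ dy ∧ dz.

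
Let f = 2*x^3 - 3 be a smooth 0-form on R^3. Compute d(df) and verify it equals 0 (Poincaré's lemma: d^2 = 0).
d(df) = 0

Step 1: df = sum_i (∂f/∂x_i) dx_i = (6*x^2) dx + (0) dy + (0) dz.
Step 2: Apply d again. Using the 1-form formula, the coefficient of dx ∧ dy in d(df) is ∂^2 f/∂x ∂y - ∂^2 f/∂y ∂x = (0) - (0) = 0 (equality of mixed partials for smooth f).
Similarly for dx ∧ dz and dy ∧ dz — all coefficients vanish. So d(df) = 0.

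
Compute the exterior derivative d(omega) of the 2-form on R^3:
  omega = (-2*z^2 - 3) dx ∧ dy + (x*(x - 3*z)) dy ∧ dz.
d(omega) = (2*x - 7*z) dx ∧ dy ∧ dz

For a 2-form omega = sum_{i<j} g_{ij} dx_i ∧ dx_j, the exterior derivative is
  d(omega) = sum_{i<j} d(g_{ij}) ∧ dx_i ∧ dx_j = sum_{i<j, k} (∂g_{ij}/∂x_k) dx_k ∧ dx_i ∧ dx_j.
Expand each term, using dx_k ∧ dx_i ∧ dx_j = sgn(permutation) dx_{(a)} ∧ dx_{(b)} ∧ dx_{(c)} with (a < b < c) sorted:
  d(-2*z^2 - 3) includes (∂/∂z)(-2*z^2 - 3) dz = (-4*z) dz, which multiplied by dx ∧ dy gives (-4*z) dx ∧ dy ∧ dz
  d(x*(x - 3*z)) includes (∂/∂x)(x*(x - 3*z)) dx = (2*x - 3*z) dx, which multiplied by dy ∧ dz gives (2*x - 3*z) dx ∧ dy ∧ dz
Collecting like 3-forms: d(omega) = (2*x - 7*z) dx ∧ dy ∧ dz.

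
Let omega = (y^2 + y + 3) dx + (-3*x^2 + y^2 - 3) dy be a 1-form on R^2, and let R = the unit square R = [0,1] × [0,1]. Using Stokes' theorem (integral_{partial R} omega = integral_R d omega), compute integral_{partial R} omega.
integral_(partial R) omega = -5

Stokes: integral_partial_R omega = integral_R d omega with d omega = (∂Q/∂x - ∂P/∂y) dx ∧ dy.
  ∂Q/∂x = -6*x
  ∂P/∂y = 2*y + 1
  integrand = ∂Q/∂x - ∂P/∂y = -6*x - 2*y - 1.
Integrating over R: integral_0^1 integral_0^1 (-6*x - 2*y - 1) dx dy = -5.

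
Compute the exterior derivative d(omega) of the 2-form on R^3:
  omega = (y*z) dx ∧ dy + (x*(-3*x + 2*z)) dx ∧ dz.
d(omega) = (y) dx ∧ dy ∧ dz

For a 2-form omega = sum_{i<j} g_{ij} dx_i ∧ dx_j, the exterior derivative is
  d(omega) = sum_{i<j} d(g_{ij}) ∧ dx_i ∧ dx_j = sum_{i<j, k} (∂g_{ij}/∂x_k) dx_k ∧ dx_i ∧ dx_j.
Expand each term, using dx_k ∧ dx_i ∧ dx_j = sgn(permutation) dx_{(a)} ∧ dx_{(b)} ∧ dx_{(c)} with (a < b < c) sorted:
  d(y*z) includes (∂/∂z)(y*z) dz = (y) dz, which multiplied by dx ∧ dy gives (y) dx ∧ dy ∧ dz
Collecting like 3-forms: d(omega) = (y) dx ∧ dy ∧ dz.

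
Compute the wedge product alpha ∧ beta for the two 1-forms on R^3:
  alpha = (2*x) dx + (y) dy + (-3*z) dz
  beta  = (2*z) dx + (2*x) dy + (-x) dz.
alpha ∧ beta = (4*x^2 - 2*y*z) dx ∧ dy + (-2*x^2 + 6*z^2) dx ∧ dz + (x*(-y + 6*z)) dy ∧ dz

Distribute the wedge, using dx_i ∧ dx_j = -dx_j ∧ dx_i and dx_i ∧ dx_i = 0. For each pair (i, j) with i < j, the coefficient of dx_i ∧ dx_j in alpha ∧ beta is (alpha_i * beta_j - alpha_j * beta_i). Collecting: alpha ∧ beta = (4*x^2 - 2*y*z) dx ∧ dy + (-2*x^2 + 6*z^2) dx ∧ dz + (x*(-y + 6*z)) dy ∧ dz.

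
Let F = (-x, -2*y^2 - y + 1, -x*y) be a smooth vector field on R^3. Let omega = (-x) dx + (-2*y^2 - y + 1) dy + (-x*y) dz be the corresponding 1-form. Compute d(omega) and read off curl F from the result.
d(omega) = (-x) dy ∧ dz + (y) dz ∧ dx + (0) dx ∧ dy; curl F = (-x, y, 0)

d omega = sum_{i<j} (∂f_j/∂x_i - ∂f_i/∂x_j) dx_i ∧ dx_j. Under the identification (dy ∧ dz, dz ∧ dx, dx ∧ dy) ↔ (e_x, e_y, e_z), the coefficients are exactly the components of curl F. Compute:
  ∂R/∂y - ∂Q/∂z = (-x) - (0) = -x
  ∂P/∂z - ∂R/∂x = (0) - (-y) = y
  ∂Q/∂x - ∂P/∂y = (0) - (0) = 0.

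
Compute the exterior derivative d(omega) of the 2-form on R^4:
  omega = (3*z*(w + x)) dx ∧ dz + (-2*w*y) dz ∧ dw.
d(omega) = (3*z) dx ∧ dz ∧ dw + (-2*w) dy ∧ dz ∧ dw

For a 2-form omega = sum_{i<j} g_{ij} dx_i ∧ dx_j, the exterior derivative is
  d(omega) = sum_{i<j} d(g_{ij}) ∧ dx_i ∧ dx_j = sum_{i<j, k} (∂g_{ij}/∂x_k) dx_k ∧ dx_i ∧ dx_j.
Expand each term, using dx_k ∧ dx_i ∧ dx_j = sgn(permutation) dx_{(a)} ∧ dx_{(b)} ∧ dx_{(c)} with (a < b < c) sorted:
  d(3*z*(w + x)) includes (∂/∂w)(3*z*(w + x)) dw = (3*z) dw, which multiplied by dx ∧ dz gives (3*z) dx ∧ dz ∧ dw
  d(-2*w*y) includes (∂/∂y)(-2*w*y) dy = (-2*w) dy, which multiplied by dz ∧ dw gives (-2*w) dy ∧ dz ∧ dw
Collecting like 3-forms: d(omega) = (3*z) dx ∧ dz ∧ dw + (-2*w) dy ∧ dz ∧ dw.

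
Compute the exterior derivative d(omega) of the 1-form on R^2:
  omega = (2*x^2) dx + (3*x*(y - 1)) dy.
d(omega) = (3*y - 3) dx ∧ dy

For a 1-form omega = sum_i f_i dx_i, the exterior derivative is
  d(omega) = sum_{i < j} (∂f_j/∂x_i - ∂f_i/∂x_j) dx_i ∧ dx_j.
  coefficient of dx ∧ dy: ∂f_2/∂x - ∂f_1/∂y = ∂(3*x*(y - 1))/∂x - ∂(2*x^2)/∂y = 3*y - 3
Assembling: d(omega) = (3*y - 3) dx ∧ dy.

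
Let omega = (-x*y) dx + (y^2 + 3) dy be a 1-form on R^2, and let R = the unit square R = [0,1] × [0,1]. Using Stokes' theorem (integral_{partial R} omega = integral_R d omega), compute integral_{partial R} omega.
integral_(partial R) omega = 1/2

Stokes: integral_partial_R omega = integral_R d omega with d omega = (∂Q/∂x - ∂P/∂y) dx ∧ dy.
  ∂Q/∂x = 0
  ∂P/∂y = -x
  integrand = ∂Q/∂x - ∂P/∂y = x.
Integrating over R: integral_0^1 integral_0^1 (x) dx dy = 1/2.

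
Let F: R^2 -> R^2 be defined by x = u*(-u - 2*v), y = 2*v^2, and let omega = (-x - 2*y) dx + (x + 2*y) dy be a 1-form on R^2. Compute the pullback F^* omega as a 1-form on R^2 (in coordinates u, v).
F^* omega = (-2*u^3 - 6*u^2*v + 4*u*v^2 + 8*v^3) du + (-2*u^3 - 8*u^2*v + 16*v^3) dv

Using F^*(f dg) = (f ∘ F) d(g ∘ F), substitute each coordinate x_i by F_i(u, v) in f_i, and replace dx_i by d F_i = (∂F_i/∂u) du + (∂F_i/∂v) dv.
  For the x component: f_1(F) = u^2 + 2*u*v - 4*v^2; d F_1 = (-2*u - 2*v) du + (-2*u) dv
  For the y component: f_2(F) = -u^2 - 2*u*v + 4*v^2; d F_2 = (0) du + (4*v) dv
Combining and collecting du, dv coefficients:
  coeff of du: -2*u^3 - 6*u^2*v + 4*u*v^2 + 8*v^3
  coeff of dv: -2*u^3 - 8*u^2*v + 16*v^3
F^* omega = (-2*u^3 - 6*u^2*v + 4*u*v^2 + 8*v^3) du + (-2*u^3 - 8*u^2*v + 16*v^3) dv.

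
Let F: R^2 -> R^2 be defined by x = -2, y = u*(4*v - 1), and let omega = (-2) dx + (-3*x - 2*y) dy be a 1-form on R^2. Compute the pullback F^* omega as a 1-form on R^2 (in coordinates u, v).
F^* omega = (-32*u*v^2 + 16*u*v - 2*u + 24*v - 6) du + (8*u*(-4*u*v + u + 3)) dv

Using F^*(f dg) = (f ∘ F) d(g ∘ F), substitute each coordinate x_i by F_i(u, v) in f_i, and replace dx_i by d F_i = (∂F_i/∂u) du + (∂F_i/∂v) dv.
  For the x component: f_1(F) = -2; d F_1 = (0) du + (0) dv
  For the y component: f_2(F) = -8*u*v + 2*u + 6; d F_2 = (4*v - 1) du + (4*u) dv
Combining and collecting du, dv coefficients:
  coeff of du: -32*u*v^2 + 16*u*v - 2*u + 24*v - 6
  coeff of dv: 8*u*(-4*u*v + u + 3)
F^* omega = (-32*u*v^2 + 16*u*v - 2*u + 24*v - 6) du + (8*u*(-4*u*v + u + 3)) dv.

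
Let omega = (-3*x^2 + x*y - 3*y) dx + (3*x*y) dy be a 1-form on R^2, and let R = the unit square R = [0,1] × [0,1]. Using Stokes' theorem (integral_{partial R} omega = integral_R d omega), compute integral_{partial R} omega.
integral_(partial R) omega = 4

Stokes: integral_partial_R omega = integral_R d omega with d omega = (∂Q/∂x - ∂P/∂y) dx ∧ dy.
  ∂Q/∂x = 3*y
  ∂P/∂y = x - 3
  integrand = ∂Q/∂x - ∂P/∂y = -x + 3*y + 3.
Integrating over R: integral_0^1 integral_0^1 (-x + 3*y + 3) dx dy = 4.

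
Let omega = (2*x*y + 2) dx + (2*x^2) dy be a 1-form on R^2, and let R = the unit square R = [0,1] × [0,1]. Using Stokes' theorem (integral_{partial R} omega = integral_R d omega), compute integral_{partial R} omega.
integral_(partial R) omega = 1

Stokes: integral_partial_R omega = integral_R d omega with d omega = (∂Q/∂x - ∂P/∂y) dx ∧ dy.
  ∂Q/∂x = 4*x
  ∂P/∂y = 2*x
  integrand = ∂Q/∂x - ∂P/∂y = 2*x.
Integrating over R: integral_0^1 integral_0^1 (2*x) dx dy = 1.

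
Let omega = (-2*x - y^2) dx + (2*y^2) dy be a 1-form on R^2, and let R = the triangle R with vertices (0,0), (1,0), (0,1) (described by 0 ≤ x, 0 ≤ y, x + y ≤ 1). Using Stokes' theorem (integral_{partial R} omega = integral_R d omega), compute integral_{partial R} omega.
integral_(partial R) omega = 1/3

Stokes: integral_partial_R omega = integral_R d omega with d omega = (∂Q/∂x - ∂P/∂y) dx ∧ dy.
  ∂Q/∂x = 0
  ∂P/∂y = -2*y
  integrand = ∂Q/∂x - ∂P/∂y = 2*y.
Integrating over R: integral_0^1 integral_0^{1-x} (2*y) dy dx = 1/3.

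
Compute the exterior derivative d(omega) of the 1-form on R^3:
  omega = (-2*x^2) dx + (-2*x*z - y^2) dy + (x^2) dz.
d(omega) = (-2*z) dx ∧ dy + (2*x) dx ∧ dz + (2*x) dy ∧ dz

For a 1-form omega = sum_i f_i dx_i, the exterior derivative is
  d(omega) = sum_{i < j} (∂f_j/∂x_i - ∂f_i/∂x_j) dx_i ∧ dx_j.
  coefficient of dx ∧ dy: ∂f_2/∂x - ∂f_1/∂y = ∂(-2*x*z - y^2)/∂x - ∂(-2*x^2)/∂y = -2*z
  coefficient of dx ∧ dz: ∂f_3/∂x - ∂f_1/∂z = ∂(x^2)/∂x - ∂(-2*x^2)/∂z = 2*x
  coefficient of dy ∧ dz: ∂f_3/∂y - ∂f_2/∂z = ∂(x^2)/∂y - ∂(-2*x*z - y^2)/∂z = 2*x
Assembling: d(omega) = (-2*z) dx ∧ dy + (2*x) dx ∧ dz + (2*x) dy ∧ dz.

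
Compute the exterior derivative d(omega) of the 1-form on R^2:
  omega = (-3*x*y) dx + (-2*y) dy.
d(omega) = (3*x) dx ∧ dy

For a 1-form omega = sum_i f_i dx_i, the exterior derivative is
  d(omega) = sum_{i < j} (∂f_j/∂x_i - ∂f_i/∂x_j) dx_i ∧ dx_j.
  coefficient of dx ∧ dy: ∂f_2/∂x - ∂f_1/∂y = ∂(-2*y)/∂x - ∂(-3*x*y)/∂y = 3*x
Assembling: d(omega) = (3*x) dx ∧ dy.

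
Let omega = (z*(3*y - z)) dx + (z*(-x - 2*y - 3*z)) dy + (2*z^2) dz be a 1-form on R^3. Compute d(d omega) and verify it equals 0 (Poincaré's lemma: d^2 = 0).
d(d omega) = 0

Step 1: d omega = sum_{i<j} (∂f_j/∂x_i - ∂f_i/∂x_j) dx_i ∧ dx_j:
  coeff of dx ∧ dy: -4*z
  coeff of dx ∧ dz: -3*y + 2*z
  coeff of dy ∧ dz: x + 2*y + 6*z
Step 2: Apply d again to each 2-form coefficient. The only possible 3-form in R^3 is dx ∧ dy ∧ dz, with coefficient
  ∂(coeff of dy∧dz)/∂x - ∂(coeff of dx∧dz)/∂y + ∂(coeff of dx∧dy)/∂z
  = ∂/∂x (x + 2*y + 6*z) - ∂/∂y (-3*y + 2*z) + ∂/∂z (-4*z).
Each of these terms simplifies to sums of mixed partials that cancel in pairs. The result is 0 (by equality of mixed partials for smooth functions — Schwarz / Clairaut).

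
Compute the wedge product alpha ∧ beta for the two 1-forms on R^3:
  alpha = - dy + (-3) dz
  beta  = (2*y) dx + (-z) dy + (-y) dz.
alpha ∧ beta = (2*y) dx ∧ dy + (y - 3*z) dy ∧ dz + (6*y) dx ∧ dz

Distribute the wedge, using dx_i ∧ dx_j = -dx_j ∧ dx_i and dx_i ∧ dx_i = 0. For each pair (i, j) with i < j, the coefficient of dx_i ∧ dx_j in alpha ∧ beta is (alpha_i * beta_j - alpha_j * beta_i). Collecting: alpha ∧ beta = (2*y) dx ∧ dy + (y - 3*z) dy ∧ dz + (6*y) dx ∧ dz.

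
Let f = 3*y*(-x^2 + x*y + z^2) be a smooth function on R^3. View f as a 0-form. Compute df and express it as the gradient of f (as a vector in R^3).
df = (3*y*(-2*x + y)) dx + (-3*x^2 + 6*x*y + 3*z^2) dy + (6*y*z) dz; grad f = (3*y*(-2*x + y), -3*x^2 + 6*x*y + 3*z^2, 6*y*z)

For a 0-form f, d f = (∂f/∂x) dx + (∂f/∂y) dy + (∂f/∂z) dz. The components of the vector representation are exactly the entries of grad f in Cartesian coordinates:
  ∂f/∂x = 3*y*(-2*x + y)
  ∂f/∂y = -3*x^2 + 6*x*y + 3*z^2
  ∂f/∂z = 6*y*z.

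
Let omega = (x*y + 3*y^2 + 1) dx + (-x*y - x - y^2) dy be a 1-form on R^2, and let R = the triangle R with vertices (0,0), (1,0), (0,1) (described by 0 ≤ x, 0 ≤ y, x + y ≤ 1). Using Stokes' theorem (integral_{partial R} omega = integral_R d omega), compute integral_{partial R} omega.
integral_(partial R) omega = -11/6

Stokes: integral_partial_R omega = integral_R d omega with d omega = (∂Q/∂x - ∂P/∂y) dx ∧ dy.
  ∂Q/∂x = -y - 1
  ∂P/∂y = x + 6*y
  integrand = ∂Q/∂x - ∂P/∂y = -x - 7*y - 1.
Integrating over R: integral_0^1 integral_0^{1-x} (-x - 7*y - 1) dy dx = -11/6.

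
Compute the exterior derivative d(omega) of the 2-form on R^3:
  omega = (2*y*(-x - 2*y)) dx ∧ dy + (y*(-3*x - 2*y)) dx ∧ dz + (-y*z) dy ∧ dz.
d(omega) = (3*x + 4*y) dx ∧ dy ∧ dz

For a 2-form omega = sum_{i<j} g_{ij} dx_i ∧ dx_j, the exterior derivative is
  d(omega) = sum_{i<j} d(g_{ij}) ∧ dx_i ∧ dx_j = sum_{i<j, k} (∂g_{ij}/∂x_k) dx_k ∧ dx_i ∧ dx_j.
Expand each term, using dx_k ∧ dx_i ∧ dx_j = sgn(permutation) dx_{(a)} ∧ dx_{(b)} ∧ dx_{(c)} with (a < b < c) sorted:
  d(y*(-3*x - 2*y)) includes (∂/∂y)(y*(-3*x - 2*y)) dy = (-3*x - 4*y) dy, which multiplied by dx ∧ dz gives (3*x + 4*y) dx ∧ dy ∧ dz
Collecting like 3-forms: d(omega) = (3*x + 4*y) dx ∧ dy ∧ dz.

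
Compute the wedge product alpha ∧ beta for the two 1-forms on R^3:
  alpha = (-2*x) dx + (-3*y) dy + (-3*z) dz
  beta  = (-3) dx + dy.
alpha ∧ beta = (-2*x - 9*y) dx ∧ dy + (-9*z) dx ∧ dz + (3*z) dy ∧ dz

Distribute the wedge, using dx_i ∧ dx_j = -dx_j ∧ dx_i and dx_i ∧ dx_i = 0. For each pair (i, j) with i < j, the coefficient of dx_i ∧ dx_j in alpha ∧ beta is (alpha_i * beta_j - alpha_j * beta_i). Collecting: alpha ∧ beta = (-2*x - 9*y) dx ∧ dy + (-9*z) dx ∧ dz + (3*z) dy ∧ dz.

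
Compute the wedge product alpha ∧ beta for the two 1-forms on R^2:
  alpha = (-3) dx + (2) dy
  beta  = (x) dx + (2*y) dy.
alpha ∧ beta = (-2*x - 6*y) dx ∧ dy

Distribute the wedge, using dx_i ∧ dx_j = -dx_j ∧ dx_i and dx_i ∧ dx_i = 0. For each pair (i, j) with i < j, the coefficient of dx_i ∧ dx_j in alpha ∧ beta is (alpha_i * beta_j - alpha_j * beta_i). Collecting: alpha ∧ beta = (-2*x - 6*y) dx ∧ dy.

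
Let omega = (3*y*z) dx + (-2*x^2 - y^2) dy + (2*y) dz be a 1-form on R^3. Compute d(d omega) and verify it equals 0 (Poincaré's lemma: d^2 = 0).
d(d omega) = 0

Step 1: d omega = sum_{i<j} (∂f_j/∂x_i - ∂f_i/∂x_j) dx_i ∧ dx_j:
  coeff of dx ∧ dy: -4*x - 3*z
  coeff of dx ∧ dz: -3*y
  coeff of dy ∧ dz: 2
Step 2: Apply d again to each 2-form coefficient. The only possible 3-form in R^3 is dx ∧ dy ∧ dz, with coefficient
  ∂(coeff of dy∧dz)/∂x - ∂(coeff of dx∧dz)/∂y + ∂(coeff of dx∧dy)/∂z
  = ∂/∂x (2) - ∂/∂y (-3*y) + ∂/∂z (-4*x - 3*z).
Each of these terms simplifies to sums of mixed partials that cancel in pairs. The result is 0 (by equality of mixed partials for smooth functions — Schwarz / Clairaut).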